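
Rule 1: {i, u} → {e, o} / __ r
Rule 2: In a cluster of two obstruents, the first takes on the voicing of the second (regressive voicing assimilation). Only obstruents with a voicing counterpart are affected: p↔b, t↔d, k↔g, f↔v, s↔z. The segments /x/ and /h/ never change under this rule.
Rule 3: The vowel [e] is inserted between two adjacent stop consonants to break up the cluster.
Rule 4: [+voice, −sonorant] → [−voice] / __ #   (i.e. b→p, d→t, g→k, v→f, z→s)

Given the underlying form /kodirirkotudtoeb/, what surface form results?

kodererkotutetoep

Rule 1 (pre-rhotic lowering): /i/ is a high vowel immediately before /r/, so it lowers to [e]. /i/ is a high vowel immediately before /r/, so it lowers to [e]. /kodirirkotudtoeb/ → kodererkotudtoeb.
Rule 2 (regressive voicing assimilation): /d/ precedes the voiceless obstruent /t/, so it devoices to [t] by assimilation. /kodererkotudtoeb/ → kodererkotuttoeb.
Rule 3 (stop-cluster e-epenthesis): /t/ and /t/ form a stop–stop cluster, so [e] is inserted between them. /kodererkotuttoeb/ → kodererkotutetoeb.
Rule 4 (final devoicing): /b/ is a voiced obstruent in word-final position, so it devoices to [p]. /kodererkotutetoeb/ → kodererkotutetoep.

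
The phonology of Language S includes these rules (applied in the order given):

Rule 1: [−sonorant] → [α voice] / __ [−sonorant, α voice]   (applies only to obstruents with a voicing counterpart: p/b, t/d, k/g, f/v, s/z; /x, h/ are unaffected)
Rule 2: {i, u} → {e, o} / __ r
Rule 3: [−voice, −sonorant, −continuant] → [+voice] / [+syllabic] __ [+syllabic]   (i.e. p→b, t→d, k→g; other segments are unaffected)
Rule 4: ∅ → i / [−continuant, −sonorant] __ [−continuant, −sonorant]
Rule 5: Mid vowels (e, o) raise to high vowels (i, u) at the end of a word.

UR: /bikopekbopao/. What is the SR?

Rule 1 (regressive voicing assimilation): /k/ precedes the voiced obstruent /b/, so it voices to [g] by assimilation. /bikopekbopao/ → bikopegbopao.
Rule 2 (pre-rhotic lowering): no segment meets the environment; /bikopegbopao/ is unchanged.
Rule 3 (intervocalic voicing): /k/ is a voiceless stop between vowels /i/ and /o/, so it voices to [g]. /p/ is a voiceless stop between vowels /o/ and /e/, so it voices to [b]. /p/ is a voiceless stop between vowels /o/ and /a/, so it voices to [b]. /bikopegbopao/ → bigobegbobao.
Rule 4 (stop-cluster i-epenthesis): /g/ and /b/ form a stop–stop cluster, so [i] is inserted between them. /bigobegbobao/ → bigobegibobao.
Rule 5 (final vowel raising): /o/ is a mid vowel in word-final position, so it raises to [u]. /bigobegibobao/ → bigobegibobau.

bigobegibobau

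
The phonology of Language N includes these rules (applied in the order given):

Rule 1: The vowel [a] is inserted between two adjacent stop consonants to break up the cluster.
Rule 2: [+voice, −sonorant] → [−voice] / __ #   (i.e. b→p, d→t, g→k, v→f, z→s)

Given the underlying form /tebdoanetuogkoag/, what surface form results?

tebadoanetuogakoak

Rule 1 (stop-cluster a-epenthesis): /b/ and /d/ form a stop–stop cluster, so [a] is inserted between them. /g/ and /k/ form a stop–stop cluster, so [a] is inserted between them. /tebdoanetuogkoag/ → tebadoanetuogakoag.
Rule 2 (final devoicing): /g/ is a voiced obstruent in word-final position, so it devoices to [k]. /tebadoanetuogakoag/ → tebadoanetuogakoak.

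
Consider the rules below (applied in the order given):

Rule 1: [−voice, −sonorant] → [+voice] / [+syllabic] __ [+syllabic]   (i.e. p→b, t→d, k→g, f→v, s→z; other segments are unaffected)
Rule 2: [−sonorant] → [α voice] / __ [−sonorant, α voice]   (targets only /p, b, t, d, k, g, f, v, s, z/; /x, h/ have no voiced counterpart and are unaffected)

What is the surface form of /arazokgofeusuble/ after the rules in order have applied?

Rule 1 (intervocalic voicing): /f/ is a voiceless obstruent between vowels /o/ and /e/, so it voices to [v]. /s/ is a voiceless obstruent between vowels /u/ and /u/, so it voices to [z]. /arazokgofeusuble/ → arazokgoveuzuble.
Rule 2 (regressive voicing assimilation): /k/ precedes the voiced obstruent /g/, so it voices to [g] by assimilation. /arazokgoveuzuble/ → arazoggoveuzuble.

arazoggoveuzuble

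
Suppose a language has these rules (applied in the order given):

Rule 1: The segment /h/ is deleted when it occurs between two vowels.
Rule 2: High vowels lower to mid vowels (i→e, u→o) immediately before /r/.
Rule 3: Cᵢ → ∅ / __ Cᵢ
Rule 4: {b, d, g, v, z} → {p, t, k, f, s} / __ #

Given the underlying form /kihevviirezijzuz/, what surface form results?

Rule 1 (intervocalic h-deletion): /h/ occurs between vowels /i/ and /e/, so it deletes. /kihevviirezijzuz/ → kievviirezijzuz.
Rule 2 (pre-rhotic lowering): /i/ is a high vowel immediately before /r/, so it lowers to [e]. /kievviirezijzuz/ → kievvierezijzuz.
Rule 3 (degemination): /vv/ is a geminate; the first /v/ deletes. /kievvierezijzuz/ → kievierezijzuz.
Rule 4 (final devoicing): /z/ is a voiced obstruent in word-final position, so it devoices to [s]. /kievierezijzuz/ → kievierezijzus.

kievierezijzus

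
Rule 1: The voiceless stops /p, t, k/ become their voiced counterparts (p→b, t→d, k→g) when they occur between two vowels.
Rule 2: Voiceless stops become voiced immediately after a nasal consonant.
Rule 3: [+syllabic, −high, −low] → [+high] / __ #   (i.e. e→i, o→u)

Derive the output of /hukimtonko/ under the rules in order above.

hugimdongu

Rule 1 (intervocalic voicing): /k/ is a voiceless stop between vowels /u/ and /i/, so it voices to [g]. /hukimtonko/ → hugimtonko.
Rule 2 (post-nasal voicing): /t/ is a voiceless stop immediately after the nasal /m/, so it voices to [d]. /k/ is a voiceless stop immediately after the nasal /n/, so it voices to [g]. /hugimtonko/ → hugimdongo.
Rule 3 (final vowel raising): /o/ is a mid vowel in word-final position, so it raises to [u]. /hugimdongo/ → hugimdongu.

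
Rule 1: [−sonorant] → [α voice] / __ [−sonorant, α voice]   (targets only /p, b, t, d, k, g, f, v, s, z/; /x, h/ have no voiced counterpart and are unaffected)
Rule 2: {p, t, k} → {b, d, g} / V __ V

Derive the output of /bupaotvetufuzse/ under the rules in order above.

bubaodvedufusse

Rule 1 (regressive voicing assimilation): /t/ precedes the voiced obstruent /v/, so it voices to [d] by assimilation. /z/ precedes the voiceless obstruent /s/, so it devoices to [s] by assimilation. /bupaotvetufuzse/ → bupaodvetufusse.
Rule 2 (intervocalic voicing): /p/ is a voiceless stop between vowels /u/ and /a/, so it voices to [b]. /t/ is a voiceless stop between vowels /e/ and /u/, so it voices to [d]. /bupaodvetufusse/ → bubaodvedufusse.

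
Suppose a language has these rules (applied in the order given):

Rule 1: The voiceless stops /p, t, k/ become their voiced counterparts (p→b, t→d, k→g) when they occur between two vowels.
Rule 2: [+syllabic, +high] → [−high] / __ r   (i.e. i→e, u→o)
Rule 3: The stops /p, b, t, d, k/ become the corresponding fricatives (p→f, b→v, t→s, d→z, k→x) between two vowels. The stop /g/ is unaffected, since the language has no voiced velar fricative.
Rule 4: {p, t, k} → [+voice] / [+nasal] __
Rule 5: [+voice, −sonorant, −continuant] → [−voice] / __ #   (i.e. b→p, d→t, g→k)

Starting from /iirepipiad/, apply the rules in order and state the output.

iereviviat

Rule 1 (intervocalic voicing): /p/ is a voiceless stop between vowels /e/ and /i/, so it voices to [b]. /p/ is a voiceless stop between vowels /i/ and /i/, so it voices to [b]. /iirepipiad/ → iirebibiad.
Rule 2 (pre-rhotic lowering): /i/ is a high vowel immediately before /r/, so it lowers to [e]. /iirebibiad/ → ierebibiad.
Rule 3 (intervocalic spirantization): /b/ is a stop between vowels /e/ and /i/, so it spirantizes to the fricative [v]. /b/ is a stop between vowels /i/ and /i/, so it spirantizes to the fricative [v]. /ierebibiad/ → iereviviad.
Rule 4 (post-nasal voicing): no segment meets the environment; /iereviviad/ is unchanged.
Rule 5 (final devoicing): /d/ is a voiced stop in word-final position, so it devoices to [t]. /iereviviad/ → iereviviat.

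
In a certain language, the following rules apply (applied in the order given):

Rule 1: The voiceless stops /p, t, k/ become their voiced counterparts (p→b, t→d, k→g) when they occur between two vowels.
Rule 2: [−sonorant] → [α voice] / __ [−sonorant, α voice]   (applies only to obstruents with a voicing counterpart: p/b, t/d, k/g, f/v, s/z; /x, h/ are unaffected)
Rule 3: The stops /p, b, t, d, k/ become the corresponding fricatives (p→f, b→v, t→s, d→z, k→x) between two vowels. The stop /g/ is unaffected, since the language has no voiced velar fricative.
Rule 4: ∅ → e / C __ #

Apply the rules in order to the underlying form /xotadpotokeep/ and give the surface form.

xozatpozogeepe

Rule 1 (intervocalic voicing): /t/ is a voiceless stop between vowels /o/ and /a/, so it voices to [d]. /t/ is a voiceless stop between vowels /o/ and /o/, so it voices to [d]. /k/ is a voiceless stop between vowels /o/ and /e/, so it voices to [g]. /xotadpotokeep/ → xodadpodogeep.
Rule 2 (regressive voicing assimilation): /d/ precedes the voiceless obstruent /p/, so it devoices to [t] by assimilation. /xodadpodogeep/ → xodatpodogeep.
Rule 3 (intervocalic spirantization): /d/ is a stop between vowels /o/ and /a/, so it spirantizes to the fricative [z]. /d/ is a stop between vowels /o/ and /o/, so it spirantizes to the fricative [z]. /xodatpodogeep/ → xozatpozogeep.
Rule 4 (final e-epenthesis): the form ends in the consonant /p/, so [e] is inserted word-finally. /xozatpozogeep/ → xozatpozogeepe.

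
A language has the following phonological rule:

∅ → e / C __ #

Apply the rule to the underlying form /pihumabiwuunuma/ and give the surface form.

No segment of /pihumabiwuunuma/ meets the structural description of the rule, so the form surfaces unchanged.

pihumabiwuunuma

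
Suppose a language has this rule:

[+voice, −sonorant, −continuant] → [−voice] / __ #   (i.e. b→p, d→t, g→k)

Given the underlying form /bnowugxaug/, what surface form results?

Scanning /bnowugxaug/: /b/ at position 1 is not in the conditioning environment; /g/ at position 6 is not in the conditioning environment; /g/ is a voiced stop in word-final position, so it devoices to [k].
Result: [bnowugxauk].

bnowugxauk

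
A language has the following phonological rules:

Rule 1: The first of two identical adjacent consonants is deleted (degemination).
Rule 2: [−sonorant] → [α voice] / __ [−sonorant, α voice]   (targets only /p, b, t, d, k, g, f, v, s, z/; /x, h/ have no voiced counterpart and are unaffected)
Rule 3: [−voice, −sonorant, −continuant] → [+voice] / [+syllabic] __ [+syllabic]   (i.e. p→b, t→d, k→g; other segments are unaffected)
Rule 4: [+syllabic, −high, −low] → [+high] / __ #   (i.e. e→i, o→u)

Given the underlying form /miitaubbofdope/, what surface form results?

Rule 1 (degemination): /bb/ is a geminate; the first /b/ deletes. /miitaubbofdope/ → miitaubofdope.
Rule 2 (regressive voicing assimilation): /f/ precedes the voiced obstruent /d/, so it voices to [v] by assimilation. /miitaubofdope/ → miitaubovdope.
Rule 3 (intervocalic voicing): /t/ is a voiceless stop between vowels /i/ and /a/, so it voices to [d]. /p/ is a voiceless stop between vowels /o/ and /e/, so it voices to [b]. /miitaubovdope/ → miidaubovdobe.
Rule 4 (final vowel raising): /e/ is a mid vowel in word-final position, so it raises to [i]. /miidaubovdobe/ → miidaubovdobi.

miidaubovdobi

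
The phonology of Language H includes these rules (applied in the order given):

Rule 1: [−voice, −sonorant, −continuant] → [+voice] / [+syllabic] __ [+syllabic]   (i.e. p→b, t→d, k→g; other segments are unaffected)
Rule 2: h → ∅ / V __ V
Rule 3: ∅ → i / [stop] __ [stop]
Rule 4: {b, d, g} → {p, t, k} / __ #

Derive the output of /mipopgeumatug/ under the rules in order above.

Rule 1 (intervocalic voicing): /p/ is a voiceless stop between vowels /i/ and /o/, so it voices to [b]. /t/ is a voiceless stop between vowels /a/ and /u/, so it voices to [d]. /mipopgeumatug/ → mibopgeumadug.
Rule 2 (intervocalic h-deletion): no segment meets the environment; /mibopgeumadug/ is unchanged.
Rule 3 (stop-cluster i-epenthesis): /p/ and /g/ form a stop–stop cluster, so [i] is inserted between them. /mibopgeumadug/ → mibopigeumadug.
Rule 4 (final devoicing): /g/ is a voiced stop in word-final position, so it devoices to [k]. /mibopigeumadug/ → mibopigeumaduk.

mibopigeumaduk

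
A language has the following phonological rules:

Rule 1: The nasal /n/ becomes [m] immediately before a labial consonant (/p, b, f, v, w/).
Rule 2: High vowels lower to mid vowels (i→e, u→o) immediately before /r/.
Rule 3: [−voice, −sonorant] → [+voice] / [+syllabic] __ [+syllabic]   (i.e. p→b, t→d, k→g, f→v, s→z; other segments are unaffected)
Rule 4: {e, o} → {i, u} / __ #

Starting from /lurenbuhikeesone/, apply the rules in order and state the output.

Rule 1 (nasal place assimilation): /n/ precedes the labial consonant /b/, so it assimilates in place to [m]. /lurenbuhikeesone/ → lurembuhikeesone.
Rule 2 (pre-rhotic lowering): /u/ is a high vowel immediately before /r/, so it lowers to [o]. /lurembuhikeesone/ → lorembuhikeesone.
Rule 3 (intervocalic voicing): /k/ is a voiceless obstruent between vowels /i/ and /e/, so it voices to [g]. /s/ is a voiceless obstruent between vowels /e/ and /o/, so it voices to [z]. /lorembuhikeesone/ → lorembuhigeezone.
Rule 4 (final vowel raising): /e/ is a mid vowel in word-final position, so it raises to [i]. /lorembuhigeezone/ → lorembuhigeezoni.

lorembuhigeezoni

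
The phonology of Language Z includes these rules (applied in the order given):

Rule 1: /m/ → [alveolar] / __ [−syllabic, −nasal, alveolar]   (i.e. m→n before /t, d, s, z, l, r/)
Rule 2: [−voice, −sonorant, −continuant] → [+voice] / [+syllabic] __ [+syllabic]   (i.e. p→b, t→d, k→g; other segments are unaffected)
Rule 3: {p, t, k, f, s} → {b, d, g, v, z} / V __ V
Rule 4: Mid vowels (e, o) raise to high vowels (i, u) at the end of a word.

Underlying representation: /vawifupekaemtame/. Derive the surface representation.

Rule 1 (nasal place assimilation): /m/ precedes the alveolar consonant /t/, so it assimilates in place to [n]. /vawifupekaemtame/ → vawifupekaentame.
Rule 2 (intervocalic voicing): /p/ is a voiceless stop between vowels /u/ and /e/, so it voices to [b]. /k/ is a voiceless stop between vowels /e/ and /a/, so it voices to [g]. /vawifupekaentame/ → vawifubegaentame.
Rule 3 (intervocalic voicing): /f/ is a voiceless obstruent between vowels /i/ and /u/, so it voices to [v]. /vawifubegaentame/ → vawivubegaentame.
Rule 4 (final vowel raising): /e/ is a mid vowel in word-final position, so it raises to [i]. /vawivubegaentame/ → vawivubegaentami.

vawivubegaentami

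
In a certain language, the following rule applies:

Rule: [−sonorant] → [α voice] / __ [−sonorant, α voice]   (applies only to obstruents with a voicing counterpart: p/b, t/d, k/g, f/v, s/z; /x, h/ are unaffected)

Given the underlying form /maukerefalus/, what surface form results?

maukerefalus

No segment of /maukerefalus/ meets the structural description of the rule, so the form surfaces unchanged.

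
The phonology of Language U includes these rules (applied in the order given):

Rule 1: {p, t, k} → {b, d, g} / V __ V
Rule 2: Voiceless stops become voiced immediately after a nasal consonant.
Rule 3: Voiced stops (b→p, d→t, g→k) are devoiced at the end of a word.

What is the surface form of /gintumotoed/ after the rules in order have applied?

Rule 1 (intervocalic voicing): /t/ is a voiceless stop between vowels /o/ and /o/, so it voices to [d]. /gintumotoed/ → gintumodoed.
Rule 2 (post-nasal voicing): /t/ is a voiceless stop immediately after the nasal /n/, so it voices to [d]. /gintumodoed/ → gindumodoed.
Rule 3 (final devoicing): /d/ is a voiced stop in word-final position, so it devoices to [t]. /gindumodoed/ → gindumodoet.

gindumodoet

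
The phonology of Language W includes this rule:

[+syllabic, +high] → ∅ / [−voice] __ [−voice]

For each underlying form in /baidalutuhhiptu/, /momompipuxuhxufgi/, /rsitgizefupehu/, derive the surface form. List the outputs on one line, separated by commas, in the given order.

/baidalutuhhiptu/: /u/ is a high vowel flanked by voiceless consonants /t/ and /h/, so it deletes. /i/ is a high vowel flanked by voiceless consonants /h/ and /p/, so it deletes. → [baidaluthhptu].
/momompipuxuhxufgi/: /i/ is a high vowel flanked by voiceless consonants /p/ and /p/, so it deletes. /u/ is a high vowel flanked by voiceless consonants /p/ and /x/, so it deletes. /u/ is a high vowel flanked by voiceless consonants /x/ and /h/, so it deletes. /u/ is a high vowel flanked by voiceless consonants /x/ and /f/, so it deletes. → [momomppxhxfgi].
/rsitgizefupehu/: /i/ is a high vowel flanked by voiceless consonants /s/ and /t/, so it deletes. /u/ is a high vowel flanked by voiceless consonants /f/ and /p/, so it deletes. → [rstgizefpehu].

baidaluthhptu, momomppxhxfgi, rstgizefpehu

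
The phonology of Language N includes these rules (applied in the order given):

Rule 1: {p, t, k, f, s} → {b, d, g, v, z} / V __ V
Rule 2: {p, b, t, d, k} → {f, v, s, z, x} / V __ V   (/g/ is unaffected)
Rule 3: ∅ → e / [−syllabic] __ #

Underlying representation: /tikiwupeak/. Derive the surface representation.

tigiwuveake

Rule 1 (intervocalic voicing): /k/ is a voiceless obstruent between vowels /i/ and /i/, so it voices to [g]. /p/ is a voiceless obstruent between vowels /u/ and /e/, so it voices to [b]. /tikiwupeak/ → tigiwubeak.
Rule 2 (intervocalic spirantization): /b/ is a stop between vowels /u/ and /e/, so it spirantizes to the fricative [v]. /tigiwubeak/ → tigiwuveak.
Rule 3 (final e-epenthesis): the form ends in the consonant /k/, so [e] is inserted word-finally. /tigiwuveak/ → tigiwuveake.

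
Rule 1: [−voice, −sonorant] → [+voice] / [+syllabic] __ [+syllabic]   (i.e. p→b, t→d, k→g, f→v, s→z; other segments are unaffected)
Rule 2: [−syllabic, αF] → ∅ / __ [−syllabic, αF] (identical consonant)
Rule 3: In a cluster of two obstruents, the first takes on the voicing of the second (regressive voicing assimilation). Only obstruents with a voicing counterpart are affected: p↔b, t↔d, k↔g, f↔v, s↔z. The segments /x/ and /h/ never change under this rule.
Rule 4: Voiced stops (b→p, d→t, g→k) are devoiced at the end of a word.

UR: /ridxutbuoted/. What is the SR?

Rule 1 (intervocalic voicing): /t/ is a voiceless obstruent between vowels /o/ and /e/, so it voices to [d]. /ridxutbuoted/ → ridxutbuoded.
Rule 2 (degemination): no segment meets the environment; /ridxutbuoded/ is unchanged.
Rule 3 (regressive voicing assimilation): /d/ precedes the voiceless obstruent /x/, so it devoices to [t] by assimilation. /t/ precedes the voiced obstruent /b/, so it voices to [d] by assimilation. /ridxutbuoded/ → ritxudbuoded.
Rule 4 (final devoicing): /d/ is a voiced stop in word-final position, so it devoices to [t]. /ritxudbuoded/ → ritxudbuodet.

ritxudbuodet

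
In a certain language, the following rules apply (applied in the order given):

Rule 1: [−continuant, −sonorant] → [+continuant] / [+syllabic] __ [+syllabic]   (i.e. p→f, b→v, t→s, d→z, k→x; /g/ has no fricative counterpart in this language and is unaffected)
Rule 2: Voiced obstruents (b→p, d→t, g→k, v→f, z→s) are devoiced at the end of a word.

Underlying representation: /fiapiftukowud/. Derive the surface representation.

fiafiftuxowut

Rule 1 (intervocalic spirantization): /p/ is a stop between vowels /a/ and /i/, so it spirantizes to the fricative [f]. /k/ is a stop between vowels /u/ and /o/, so it spirantizes to the fricative [x]. /fiapiftukowud/ → fiafiftuxowud.
Rule 2 (final devoicing): /d/ is a voiced obstruent in word-final position, so it devoices to [t]. /fiafiftuxowud/ → fiafiftuxowut.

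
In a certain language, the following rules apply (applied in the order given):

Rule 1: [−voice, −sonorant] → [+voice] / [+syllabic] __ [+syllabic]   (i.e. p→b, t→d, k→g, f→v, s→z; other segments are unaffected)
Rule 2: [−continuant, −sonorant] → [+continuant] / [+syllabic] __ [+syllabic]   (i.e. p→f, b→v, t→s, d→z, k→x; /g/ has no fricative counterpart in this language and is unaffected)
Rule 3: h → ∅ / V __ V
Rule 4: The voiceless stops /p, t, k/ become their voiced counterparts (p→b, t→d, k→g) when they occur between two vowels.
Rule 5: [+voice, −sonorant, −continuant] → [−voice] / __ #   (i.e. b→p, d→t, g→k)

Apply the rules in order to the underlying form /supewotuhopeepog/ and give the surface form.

Rule 1 (intervocalic voicing): /p/ is a voiceless obstruent between vowels /u/ and /e/, so it voices to [b]. /t/ is a voiceless obstruent between vowels /o/ and /u/, so it voices to [d]. /p/ is a voiceless obstruent between vowels /o/ and /e/, so it voices to [b]. /p/ is a voiceless obstruent between vowels /e/ and /o/, so it voices to [b]. /supewotuhopeepog/ → subewoduhobeebog.
Rule 2 (intervocalic spirantization): /b/ is a stop between vowels /u/ and /e/, so it spirantizes to the fricative [v]. /d/ is a stop between vowels /o/ and /u/, so it spirantizes to the fricative [z]. /b/ is a stop between vowels /o/ and /e/, so it spirantizes to the fricative [v]. /b/ is a stop between vowels /e/ and /o/, so it spirantizes to the fricative [v]. /subewoduhobeebog/ → suvewozuhoveevog.
Rule 3 (intervocalic h-deletion): /h/ occurs between vowels /u/ and /o/, so it deletes. /suvewozuhoveevog/ → suvewozuoveevog.
Rule 4 (intervocalic voicing): no segment meets the environment; /suvewozuoveevog/ is unchanged.
Rule 5 (final devoicing): /g/ is a voiced stop in word-final position, so it devoices to [k]. /suvewozuoveevog/ → suvewozuoveevok.

suvewozuoveevok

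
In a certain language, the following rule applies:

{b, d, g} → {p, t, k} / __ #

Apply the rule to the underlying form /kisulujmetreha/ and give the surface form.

No segment of /kisulujmetreha/ meets the structural description of the rule, so the form surfaces unchanged.

kisulujmetreha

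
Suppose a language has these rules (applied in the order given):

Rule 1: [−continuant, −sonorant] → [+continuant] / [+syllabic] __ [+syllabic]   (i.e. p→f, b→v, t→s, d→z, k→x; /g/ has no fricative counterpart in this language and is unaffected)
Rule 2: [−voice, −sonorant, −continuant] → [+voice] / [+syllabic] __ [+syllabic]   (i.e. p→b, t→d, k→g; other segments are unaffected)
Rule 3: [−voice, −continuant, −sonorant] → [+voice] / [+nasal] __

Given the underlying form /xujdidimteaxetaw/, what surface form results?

Rule 1 (intervocalic spirantization): /d/ is a stop between vowels /i/ and /i/, so it spirantizes to the fricative [z]. /t/ is a stop between vowels /e/ and /a/, so it spirantizes to the fricative [s]. /xujdidimteaxetaw/ → xujdizimteaxesaw.
Rule 2 (intervocalic voicing): no segment meets the environment; /xujdizimteaxesaw/ is unchanged.
Rule 3 (post-nasal voicing): /t/ is a voiceless stop immediately after the nasal /m/, so it voices to [d]. /xujdizimteaxesaw/ → xujdizimdeaxesaw.

xujdizimdeaxesaw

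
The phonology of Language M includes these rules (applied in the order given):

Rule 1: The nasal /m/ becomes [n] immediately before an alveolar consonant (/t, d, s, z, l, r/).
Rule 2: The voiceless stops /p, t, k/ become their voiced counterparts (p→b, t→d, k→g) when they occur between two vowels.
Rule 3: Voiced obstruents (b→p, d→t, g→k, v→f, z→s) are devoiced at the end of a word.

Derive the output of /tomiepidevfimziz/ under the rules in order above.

Rule 1 (nasal place assimilation): /m/ precedes the alveolar consonant /z/, so it assimilates in place to [n]. /tomiepidevfimziz/ → tomiepidevfinziz.
Rule 2 (intervocalic voicing): /p/ is a voiceless stop between vowels /e/ and /i/, so it voices to [b]. /tomiepidevfinziz/ → tomiebidevfinziz.
Rule 3 (final devoicing): /z/ is a voiced obstruent in word-final position, so it devoices to [s]. /tomiebidevfinziz/ → tomiebidevfinzis.

tomiebidevfinzis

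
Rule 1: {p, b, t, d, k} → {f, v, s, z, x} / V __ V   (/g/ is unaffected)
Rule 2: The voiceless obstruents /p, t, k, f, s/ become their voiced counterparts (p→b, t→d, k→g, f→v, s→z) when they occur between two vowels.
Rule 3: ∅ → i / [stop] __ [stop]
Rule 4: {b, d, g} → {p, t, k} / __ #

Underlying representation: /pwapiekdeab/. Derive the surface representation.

pwaviekideap

Rule 1 (intervocalic spirantization): /p/ is a stop between vowels /a/ and /i/, so it spirantizes to the fricative [f]. /pwapiekdeab/ → pwafiekdeab.
Rule 2 (intervocalic voicing): /f/ is a voiceless obstruent between vowels /a/ and /i/, so it voices to [v]. /pwafiekdeab/ → pwaviekdeab.
Rule 3 (stop-cluster i-epenthesis): /k/ and /d/ form a stop–stop cluster, so [i] is inserted between them. /pwaviekdeab/ → pwaviekideab.
Rule 4 (final devoicing): /b/ is a voiced stop in word-final position, so it devoices to [p]. /pwaviekideab/ → pwaviekideap.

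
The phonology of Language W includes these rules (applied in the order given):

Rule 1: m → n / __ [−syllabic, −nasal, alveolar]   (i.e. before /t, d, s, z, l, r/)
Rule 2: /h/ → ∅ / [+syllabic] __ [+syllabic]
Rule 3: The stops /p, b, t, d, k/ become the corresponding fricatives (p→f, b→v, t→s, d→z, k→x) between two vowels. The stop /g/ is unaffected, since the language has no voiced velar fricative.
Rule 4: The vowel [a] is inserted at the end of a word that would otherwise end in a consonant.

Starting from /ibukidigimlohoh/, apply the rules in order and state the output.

ivuxiziginlooha

Rule 1 (nasal place assimilation): /m/ precedes the alveolar consonant /l/, so it assimilates in place to [n]. /ibukidigimlohoh/ → ibukidiginlohoh.
Rule 2 (intervocalic h-deletion): /h/ occurs between vowels /o/ and /o/, so it deletes. /ibukidiginlohoh/ → ibukidiginlooh.
Rule 3 (intervocalic spirantization): /b/ is a stop between vowels /i/ and /u/, so it spirantizes to the fricative [v]. /k/ is a stop between vowels /u/ and /i/, so it spirantizes to the fricative [x]. /d/ is a stop between vowels /i/ and /i/, so it spirantizes to the fricative [z]. /ibukidiginlooh/ → ivuxiziginlooh.
Rule 4 (final a-epenthesis): the form ends in the consonant /h/, so [a] is inserted word-finally. /ivuxiziginlooh/ → ivuxiziginlooha.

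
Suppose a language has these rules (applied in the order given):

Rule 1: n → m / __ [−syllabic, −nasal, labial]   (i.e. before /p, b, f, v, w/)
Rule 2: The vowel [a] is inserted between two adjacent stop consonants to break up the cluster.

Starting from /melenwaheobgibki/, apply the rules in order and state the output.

Rule 1 (nasal place assimilation): /n/ precedes the labial consonant /w/, so it assimilates in place to [m]. /melenwaheobgibki/ → melemwaheobgibki.
Rule 2 (stop-cluster a-epenthesis): /b/ and /g/ form a stop–stop cluster, so [a] is inserted between them. /b/ and /k/ form a stop–stop cluster, so [a] is inserted between them. /melemwaheobgibki/ → melemwaheobagibaki.

melemwaheobagibaki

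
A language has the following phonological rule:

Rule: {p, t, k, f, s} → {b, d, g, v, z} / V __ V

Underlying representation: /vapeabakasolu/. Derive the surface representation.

/p/ is a voiceless obstruent between vowels /a/ and /e/, so it voices to [b].
/k/ is a voiceless obstruent between vowels /a/ and /a/, so it voices to [g].
/s/ is a voiceless obstruent between vowels /a/ and /o/, so it voices to [z].
Surface form: [vabeabagazolu].

vabeabagazolu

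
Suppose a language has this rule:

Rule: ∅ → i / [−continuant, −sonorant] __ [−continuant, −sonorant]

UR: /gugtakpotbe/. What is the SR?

gugitakipotibe

/g/ and /t/ form a stop–stop cluster, so [i] is inserted between them.
/k/ and /p/ form a stop–stop cluster, so [i] is inserted between them.
/t/ and /b/ form a stop–stop cluster, so [i] is inserted between them.
Surface form: [gugitakipotibe].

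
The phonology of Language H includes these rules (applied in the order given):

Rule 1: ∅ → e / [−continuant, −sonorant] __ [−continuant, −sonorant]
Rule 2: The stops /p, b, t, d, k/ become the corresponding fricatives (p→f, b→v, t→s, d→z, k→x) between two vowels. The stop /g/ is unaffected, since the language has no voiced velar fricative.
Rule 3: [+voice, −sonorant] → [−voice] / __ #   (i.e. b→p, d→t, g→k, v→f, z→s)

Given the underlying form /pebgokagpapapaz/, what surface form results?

Rule 1 (stop-cluster e-epenthesis): /b/ and /g/ form a stop–stop cluster, so [e] is inserted between them. /g/ and /p/ form a stop–stop cluster, so [e] is inserted between them. /pebgokagpapapaz/ → pebegokagepapapaz.
Rule 2 (intervocalic spirantization): /b/ is a stop between vowels /e/ and /e/, so it spirantizes to the fricative [v]. /k/ is a stop between vowels /o/ and /a/, so it spirantizes to the fricative [x]. /p/ is a stop between vowels /e/ and /a/, so it spirantizes to the fricative [f]. /p/ is a stop between vowels /a/ and /a/, so it spirantizes to the fricative [f]. /p/ is a stop between vowels /a/ and /a/, so it spirantizes to the fricative [f]. /pebegokagepapapaz/ → pevegoxagefafafaz.
Rule 3 (final devoicing): /z/ is a voiced obstruent in word-final position, so it devoices to [s]. /pevegoxagefafafaz/ → pevegoxagefafafas.

pevegoxagefafafas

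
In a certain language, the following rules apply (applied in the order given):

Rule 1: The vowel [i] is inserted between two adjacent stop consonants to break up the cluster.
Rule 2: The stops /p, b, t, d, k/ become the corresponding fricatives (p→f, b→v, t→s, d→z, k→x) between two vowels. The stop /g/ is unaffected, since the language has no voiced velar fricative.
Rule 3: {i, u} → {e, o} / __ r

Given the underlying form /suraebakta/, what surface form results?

Rule 1 (stop-cluster i-epenthesis): /k/ and /t/ form a stop–stop cluster, so [i] is inserted between them. /suraebakta/ → suraebakita.
Rule 2 (intervocalic spirantization): /b/ is a stop between vowels /e/ and /a/, so it spirantizes to the fricative [v]. /k/ is a stop between vowels /a/ and /i/, so it spirantizes to the fricative [x]. /t/ is a stop between vowels /i/ and /a/, so it spirantizes to the fricative [s]. /suraebakita/ → suraevaxisa.
Rule 3 (pre-rhotic lowering): /u/ is a high vowel immediately before /r/, so it lowers to [o]. /suraevaxisa/ → soraevaxisa.

soraevaxisa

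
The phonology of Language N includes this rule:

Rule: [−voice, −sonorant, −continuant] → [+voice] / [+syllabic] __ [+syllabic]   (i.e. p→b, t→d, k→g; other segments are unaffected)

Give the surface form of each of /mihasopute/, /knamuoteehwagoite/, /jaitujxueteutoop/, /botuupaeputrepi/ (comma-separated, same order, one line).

mihasobude, knamuodeehwagoide, jaidujxuedeudoop, boduubaebutrebi

/mihasopute/: /p/ is a voiceless stop between vowels /o/ and /u/, so it voices to [b]. /t/ is a voiceless stop between vowels /u/ and /e/, so it voices to [d]. → [mihasobude].
/knamuoteehwagoite/: /t/ is a voiceless stop between vowels /o/ and /e/, so it voices to [d]. /t/ is a voiceless stop between vowels /i/ and /e/, so it voices to [d]. → [knamuodeehwagoide].
/jaitujxueteutoop/: /t/ is a voiceless stop between vowels /i/ and /u/, so it voices to [d]. /t/ is a voiceless stop between vowels /e/ and /e/, so it voices to [d]. /t/ is a voiceless stop between vowels /u/ and /o/, so it voices to [d]. → [jaidujxuedeudoop].
/botuupaeputrepi/: /t/ is a voiceless stop between vowels /o/ and /u/, so it voices to [d]. /p/ is a voiceless stop between vowels /u/ and /a/, so it voices to [b]. /p/ is a voiceless stop between vowels /e/ and /u/, so it voices to [b]. /p/ is a voiceless stop between vowels /e/ and /i/, so it voices to [b]. → [boduubaebutrebi].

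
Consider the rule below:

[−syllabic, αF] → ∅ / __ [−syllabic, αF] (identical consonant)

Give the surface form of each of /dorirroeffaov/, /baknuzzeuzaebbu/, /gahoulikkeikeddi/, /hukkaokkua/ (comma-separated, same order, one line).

doriroefaov, baknuzeuzaebu, gahoulikeikedi, hukaokua

/dorirroeffaov/: /rr/ is a geminate; the first /r/ deletes. /ff/ is a geminate; the first /f/ deletes. → [doriroefaov].
/baknuzzeuzaebbu/: /zz/ is a geminate; the first /z/ deletes. /bb/ is a geminate; the first /b/ deletes. → [baknuzeuzaebu].
/gahoulikkeikeddi/: /kk/ is a geminate; the first /k/ deletes. /dd/ is a geminate; the first /d/ deletes. → [gahoulikeikedi].
/hukkaokkua/: /kk/ is a geminate; the first /k/ deletes. /kk/ is a geminate; the first /k/ deletes. → [hukaokua].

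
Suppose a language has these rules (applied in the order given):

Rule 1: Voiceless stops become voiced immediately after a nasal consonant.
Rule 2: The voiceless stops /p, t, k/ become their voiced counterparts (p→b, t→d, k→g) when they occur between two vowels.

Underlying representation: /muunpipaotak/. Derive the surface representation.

Rule 1 (post-nasal voicing): /p/ is a voiceless stop immediately after the nasal /n/, so it voices to [b]. /muunpipaotak/ → muunbipaotak.
Rule 2 (intervocalic voicing): /p/ is a voiceless stop between vowels /i/ and /a/, so it voices to [b]. /t/ is a voiceless stop between vowels /o/ and /a/, so it voices to [d]. /muunbipaotak/ → muunbibaodak.

muunbibaodak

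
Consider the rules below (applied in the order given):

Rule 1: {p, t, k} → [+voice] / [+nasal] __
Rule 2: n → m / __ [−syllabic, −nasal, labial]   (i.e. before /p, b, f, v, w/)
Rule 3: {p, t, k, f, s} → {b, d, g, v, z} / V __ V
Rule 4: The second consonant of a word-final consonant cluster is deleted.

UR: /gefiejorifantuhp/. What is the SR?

Rule 1 (post-nasal voicing): /t/ is a voiceless stop immediately after the nasal /n/, so it voices to [d]. /gefiejorifantuhp/ → gefiejorifanduhp.
Rule 2 (nasal place assimilation): no segment meets the environment; /gefiejorifanduhp/ is unchanged.
Rule 3 (intervocalic voicing): /f/ is a voiceless obstruent between vowels /e/ and /i/, so it voices to [v]. /f/ is a voiceless obstruent between vowels /i/ and /a/, so it voices to [v]. /gefiejorifanduhp/ → geviejorivanduhp.
Rule 4 (final cluster simplification): /p/ is the second consonant of a word-final cluster /hp/, so it deletes. /geviejorivanduhp/ → geviejorivanduh.

geviejorivanduh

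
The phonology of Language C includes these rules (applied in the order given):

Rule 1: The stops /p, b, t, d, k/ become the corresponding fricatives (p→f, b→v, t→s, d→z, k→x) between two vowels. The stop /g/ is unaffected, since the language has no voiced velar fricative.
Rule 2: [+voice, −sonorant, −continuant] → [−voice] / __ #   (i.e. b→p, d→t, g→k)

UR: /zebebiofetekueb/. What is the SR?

zeveviofesexuep

Rule 1 (intervocalic spirantization): /b/ is a stop between vowels /e/ and /e/, so it spirantizes to the fricative [v]. /b/ is a stop between vowels /e/ and /i/, so it spirantizes to the fricative [v]. /t/ is a stop between vowels /e/ and /e/, so it spirantizes to the fricative [s]. /k/ is a stop between vowels /e/ and /u/, so it spirantizes to the fricative [x]. /zebebiofetekueb/ → zeveviofesexueb.
Rule 2 (final devoicing): /b/ is a voiced stop in word-final position, so it devoices to [p]. /zeveviofesexueb/ → zeveviofesexuep.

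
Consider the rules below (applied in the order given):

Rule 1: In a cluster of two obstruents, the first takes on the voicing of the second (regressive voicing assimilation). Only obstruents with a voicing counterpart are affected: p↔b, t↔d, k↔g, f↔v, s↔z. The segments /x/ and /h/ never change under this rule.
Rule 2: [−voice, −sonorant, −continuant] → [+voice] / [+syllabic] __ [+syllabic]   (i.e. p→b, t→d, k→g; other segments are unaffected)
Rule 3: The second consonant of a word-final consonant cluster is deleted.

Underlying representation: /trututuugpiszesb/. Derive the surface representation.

trududuukpizzez

Rule 1 (regressive voicing assimilation): /g/ precedes the voiceless obstruent /p/, so it devoices to [k] by assimilation. /s/ precedes the voiced obstruent /z/, so it voices to [z] by assimilation. /s/ precedes the voiced obstruent /b/, so it voices to [z] by assimilation. /trututuugpiszesb/ → trututuukpizzezb.
Rule 2 (intervocalic voicing): /t/ is a voiceless stop between vowels /u/ and /u/, so it voices to [d]. /t/ is a voiceless stop between vowels /u/ and /u/, so it voices to [d]. /trututuukpizzezb/ → trududuukpizzezb.
Rule 3 (final cluster simplification): /b/ is the second consonant of a word-final cluster /zb/, so it deletes. /trududuukpizzezb/ → trududuukpizzez.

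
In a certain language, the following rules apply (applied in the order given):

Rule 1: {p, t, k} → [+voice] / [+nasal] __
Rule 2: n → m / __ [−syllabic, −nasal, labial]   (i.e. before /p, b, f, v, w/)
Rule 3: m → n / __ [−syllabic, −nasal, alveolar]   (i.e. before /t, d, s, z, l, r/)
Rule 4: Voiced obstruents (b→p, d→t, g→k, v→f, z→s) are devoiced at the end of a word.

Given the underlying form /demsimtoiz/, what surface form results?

Rule 1 (post-nasal voicing): /t/ is a voiceless stop immediately after the nasal /m/, so it voices to [d]. /demsimtoiz/ → demsimdoiz.
Rule 2 (nasal place assimilation): no segment meets the environment; /demsimdoiz/ is unchanged.
Rule 3 (nasal place assimilation): /m/ precedes the alveolar consonant /s/, so it assimilates in place to [n]. /m/ precedes the alveolar consonant /d/, so it assimilates in place to [n]. /demsimdoiz/ → densindoiz.
Rule 4 (final devoicing): /z/ is a voiced obstruent in word-final position, so it devoices to [s]. /densindoiz/ → densindois.

densindois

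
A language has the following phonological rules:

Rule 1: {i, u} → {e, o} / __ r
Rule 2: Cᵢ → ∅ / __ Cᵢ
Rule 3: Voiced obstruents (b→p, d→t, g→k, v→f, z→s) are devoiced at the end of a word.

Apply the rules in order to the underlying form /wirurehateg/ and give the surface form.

werorehatek

Rule 1 (pre-rhotic lowering): /i/ is a high vowel immediately before /r/, so it lowers to [e]. /u/ is a high vowel immediately before /r/, so it lowers to [o]. /wirurehateg/ → werorehateg.
Rule 2 (degemination): no segment meets the environment; /werorehateg/ is unchanged.
Rule 3 (final devoicing): /g/ is a voiced obstruent in word-final position, so it devoices to [k]. /werorehateg/ → werorehatek.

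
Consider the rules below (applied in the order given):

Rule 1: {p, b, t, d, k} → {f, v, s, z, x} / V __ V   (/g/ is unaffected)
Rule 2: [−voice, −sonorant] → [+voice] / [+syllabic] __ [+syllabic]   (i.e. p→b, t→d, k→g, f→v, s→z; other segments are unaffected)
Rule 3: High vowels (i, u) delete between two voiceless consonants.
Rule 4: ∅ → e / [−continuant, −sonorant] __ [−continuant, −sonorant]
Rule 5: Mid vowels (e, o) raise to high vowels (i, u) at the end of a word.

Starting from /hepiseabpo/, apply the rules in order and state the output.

Rule 1 (intervocalic spirantization): /p/ is a stop between vowels /e/ and /i/, so it spirantizes to the fricative [f]. /hepiseabpo/ → hefiseabpo.
Rule 2 (intervocalic voicing): /f/ is a voiceless obstruent between vowels /e/ and /i/, so it voices to [v]. /s/ is a voiceless obstruent between vowels /i/ and /e/, so it voices to [z]. /hefiseabpo/ → hevizeabpo.
Rule 3 (high vowel syncope): no segment meets the environment; /hevizeabpo/ is unchanged.
Rule 4 (stop-cluster e-epenthesis): /b/ and /p/ form a stop–stop cluster, so [e] is inserted between them. /hevizeabpo/ → hevizeabepo.
Rule 5 (final vowel raising): /o/ is a mid vowel in word-final position, so it raises to [u]. /hevizeabepo/ → hevizeabepu.

hevizeabepu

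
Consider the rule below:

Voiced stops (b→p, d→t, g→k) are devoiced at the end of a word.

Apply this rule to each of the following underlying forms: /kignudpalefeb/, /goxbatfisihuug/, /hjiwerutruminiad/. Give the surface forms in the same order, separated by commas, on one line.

/kignudpalefeb/: /b/ is a voiced stop in word-final position, so it devoices to [p]. → [kignudpalefep].
/goxbatfisihuug/: /g/ is a voiced stop in word-final position, so it devoices to [k]. → [goxbatfisihuuk].
/hjiwerutruminiad/: /d/ is a voiced stop in word-final position, so it devoices to [t]. → [hjiwerutruminiat].

kignudpalefep, goxbatfisihuuk, hjiwerutruminiat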